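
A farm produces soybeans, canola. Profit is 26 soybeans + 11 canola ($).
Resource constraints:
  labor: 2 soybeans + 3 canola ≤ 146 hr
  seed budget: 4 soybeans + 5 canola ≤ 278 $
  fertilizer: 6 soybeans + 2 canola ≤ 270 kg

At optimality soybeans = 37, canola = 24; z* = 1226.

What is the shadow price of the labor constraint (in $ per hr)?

1

At the optimum: labor uses 146 of 146 (binding); seed budget uses 268 of 278 (slack = 10); fertilizer uses 270 of 270 (binding).
Since seed budget is not tight, its dual is 0.
The binding rows give the dual system: 2·y_labor + 6·y_fertilizer = 26 and 3·y_labor + 2·y_fertilizer = 11.
Solving: y_labor = 1, y_fertilizer = 4.
Shadow price of labor = 1.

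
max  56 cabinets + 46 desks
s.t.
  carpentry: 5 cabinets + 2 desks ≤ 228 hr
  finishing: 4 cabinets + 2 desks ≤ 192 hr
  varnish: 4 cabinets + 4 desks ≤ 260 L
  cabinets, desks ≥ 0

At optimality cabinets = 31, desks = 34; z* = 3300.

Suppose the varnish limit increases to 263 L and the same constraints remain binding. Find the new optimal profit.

3327

Binding: finishing and varnish. Non-binding: carpentry (5 unused).
Since carpentry is not tight, its dual is 0.
Dual feasibility on the basic columns requires 4·y_finishing + 4·y_varnish = 56, 2·y_finishing + 4·y_varnish = 46.
Solving: y_finishing = 5, y_varnish = 9.
Δz = y_varnish·Δb = 9 × (3) = 27, so new z* = 3300 + 27 = 3327.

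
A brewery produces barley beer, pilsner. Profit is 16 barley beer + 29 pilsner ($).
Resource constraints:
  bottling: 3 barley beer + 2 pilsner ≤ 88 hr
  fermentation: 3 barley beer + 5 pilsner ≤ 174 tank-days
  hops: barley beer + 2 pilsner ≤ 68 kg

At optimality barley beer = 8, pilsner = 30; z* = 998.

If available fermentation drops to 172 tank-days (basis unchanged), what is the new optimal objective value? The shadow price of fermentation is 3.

Δb = -2, so new z* = 998 + (3)·(-2) = 998 − 6 = 992.

992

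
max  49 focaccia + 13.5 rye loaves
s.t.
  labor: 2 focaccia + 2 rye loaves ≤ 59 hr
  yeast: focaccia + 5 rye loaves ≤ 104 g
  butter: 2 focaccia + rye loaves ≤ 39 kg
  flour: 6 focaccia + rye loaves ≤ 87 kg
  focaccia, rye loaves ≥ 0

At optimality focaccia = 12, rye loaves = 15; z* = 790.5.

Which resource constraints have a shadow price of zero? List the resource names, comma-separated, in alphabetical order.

labor: 54/59 (slack 5)
yeast: 87/104 (slack 17)
butter: 39/39 (binding)
flour: 87/87 (binding)
By complementary slackness, a constraint with positive slack has shadow price 0 → labor, yeast.

labor, yeast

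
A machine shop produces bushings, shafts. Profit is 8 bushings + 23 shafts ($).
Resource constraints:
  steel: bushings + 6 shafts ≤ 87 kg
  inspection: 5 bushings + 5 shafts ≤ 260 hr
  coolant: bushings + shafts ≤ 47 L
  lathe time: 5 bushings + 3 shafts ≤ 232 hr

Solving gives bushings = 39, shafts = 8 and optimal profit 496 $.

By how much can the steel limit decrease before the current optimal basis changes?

Binding constraints: steel, coolant. The basis is B = [[1,6],[1,1]] with det -5.
Per unit decrease in steel, x* moves by d = (0.2, -0.2).
The basis stays optimal until lathe time becomes binding; allowable decrease = 32.5 kg.

32.5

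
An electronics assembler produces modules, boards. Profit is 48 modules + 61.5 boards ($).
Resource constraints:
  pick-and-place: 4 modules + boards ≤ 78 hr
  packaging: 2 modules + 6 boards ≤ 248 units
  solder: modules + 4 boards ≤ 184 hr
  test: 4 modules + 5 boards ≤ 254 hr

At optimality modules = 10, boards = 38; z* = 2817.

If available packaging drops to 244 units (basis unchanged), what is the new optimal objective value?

At the optimum: pick-and-place uses 78 of 78 (binding); packaging uses 248 of 248 (binding); solder uses 162 of 184 (slack = 22); test uses 230 of 254 (slack = 24).
Slack constraints have shadow price 0 (complementary slackness).
From A_Bᵀ y = c: 4·y_pick-and-place + 2·y_packaging = 48; 1·y_pick-and-place + 6·y_packaging = 61.5.
This yields shadow prices y_pick-and-place = 7.5, y_packaging = 9.
Δz = y_packaging·Δb = 9 × (-4) = -36, so new z* = 2817 − 36 = 2781.

2781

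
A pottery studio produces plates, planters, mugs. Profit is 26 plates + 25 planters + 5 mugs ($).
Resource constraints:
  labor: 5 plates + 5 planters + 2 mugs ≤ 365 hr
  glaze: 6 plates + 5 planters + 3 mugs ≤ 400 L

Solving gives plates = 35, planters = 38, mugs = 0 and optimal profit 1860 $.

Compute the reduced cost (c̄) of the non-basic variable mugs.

At the optimum: labor uses 365 of 365 (binding); glaze uses 400 of 400 (binding).
The binding rows give the dual system: 5·y_labor + 6·y_glaze = 26 and 5·y_labor + 5·y_glaze = 25.
This yields shadow prices y_labor = 4, y_glaze = 1.
Reduced cost of mugs: c₃ − yᵀa₃ = 5 − (4·2 + 1·3) = 5 − 11 = -6.

-6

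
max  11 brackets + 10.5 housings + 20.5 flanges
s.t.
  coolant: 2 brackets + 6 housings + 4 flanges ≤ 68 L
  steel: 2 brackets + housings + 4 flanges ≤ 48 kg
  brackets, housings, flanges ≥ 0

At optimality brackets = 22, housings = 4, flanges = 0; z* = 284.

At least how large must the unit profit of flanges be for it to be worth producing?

At the optimum: coolant uses 68 of 68 (binding); steel uses 48 of 48 (binding).
Dual feasibility on the basic columns requires 2·y_coolant + 2·y_steel = 11, 6·y_coolant + 1·y_steel = 10.5.
This yields shadow prices y_coolant = 1, y_steel = 4.5.
flanges enters the basis when its profit ≥ yᵀa₃ = 1·4 + 4.5·4 = 22.

22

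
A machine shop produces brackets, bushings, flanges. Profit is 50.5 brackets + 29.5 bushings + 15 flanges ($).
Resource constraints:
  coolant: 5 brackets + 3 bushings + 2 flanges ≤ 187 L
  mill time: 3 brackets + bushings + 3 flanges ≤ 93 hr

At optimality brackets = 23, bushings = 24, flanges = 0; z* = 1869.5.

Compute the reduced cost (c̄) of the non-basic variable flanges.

-7

Check each constraint at x*: coolant 187/187 (tight); mill time 93/93 (tight).
The binding rows give the dual system: 5·y_coolant + 3·y_mill time = 50.5 and 3·y_coolant + 1·y_mill time = 29.5.
→ y_coolant = 9.5 and y_mill time = 1.
Reduced cost of flanges: c₃ − yᵀa₃ = 15 − (9.5·2 + 1·3) = 15 − 22 = -7.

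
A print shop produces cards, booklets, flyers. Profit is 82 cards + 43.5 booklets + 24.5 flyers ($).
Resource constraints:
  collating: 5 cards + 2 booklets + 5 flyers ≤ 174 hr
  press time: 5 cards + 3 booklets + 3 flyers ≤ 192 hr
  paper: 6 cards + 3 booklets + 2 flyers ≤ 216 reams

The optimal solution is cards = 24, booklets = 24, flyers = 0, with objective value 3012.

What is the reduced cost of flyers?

Check each constraint at x*: collating 168/174 (slack 6); press time 192/192 (tight); paper 216/216 (tight).
Since collating is not tight, its dual is 0.
From A_Bᵀ y = c: 5·y_press time + 6·y_paper = 82; 3·y_press time + 3·y_paper = 43.5.
Solving: y_press time = 5, y_paper = 9.5.
Reduced cost of flyers: c₃ − yᵀa₃ = 24.5 − (5·3 + 9.5·2) = 24.5 − 34 = -9.5.

-9.5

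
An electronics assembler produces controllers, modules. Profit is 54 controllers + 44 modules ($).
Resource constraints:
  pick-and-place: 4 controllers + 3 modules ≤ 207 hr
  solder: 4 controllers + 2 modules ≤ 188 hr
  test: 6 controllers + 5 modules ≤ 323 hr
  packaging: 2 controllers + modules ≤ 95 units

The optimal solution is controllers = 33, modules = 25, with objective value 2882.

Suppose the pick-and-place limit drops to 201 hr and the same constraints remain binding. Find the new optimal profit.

2864

At the optimum: pick-and-place uses 207 of 207 (binding); solder uses 182 of 188 (slack = 6); test uses 323 of 323 (binding); packaging uses 91 of 95 (slack = 4).
Slack constraints have shadow price 0 (complementary slackness).
The binding rows give the dual system: 4·y_pick-and-place + 6·y_test = 54 and 3·y_pick-and-place + 5·y_test = 44.
Solving: y_pick-and-place = 3, y_test = 7.
Δz = y_pick-and-place·Δb = 3 × (-6) = -18, so new z* = 2882 − 18 = 2864.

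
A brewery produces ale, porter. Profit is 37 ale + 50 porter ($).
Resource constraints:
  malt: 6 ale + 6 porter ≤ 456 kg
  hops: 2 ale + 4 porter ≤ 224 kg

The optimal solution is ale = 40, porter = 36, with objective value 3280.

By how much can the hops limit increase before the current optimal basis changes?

Binding constraints: malt, hops. The basis is B = [[6,6],[2,4]] with det 12.
Per unit increase in hops, x* moves by d = (-0.5, 0.5).
The basis stays optimal until ale reaches 0; allowable increase = 80 kg.

80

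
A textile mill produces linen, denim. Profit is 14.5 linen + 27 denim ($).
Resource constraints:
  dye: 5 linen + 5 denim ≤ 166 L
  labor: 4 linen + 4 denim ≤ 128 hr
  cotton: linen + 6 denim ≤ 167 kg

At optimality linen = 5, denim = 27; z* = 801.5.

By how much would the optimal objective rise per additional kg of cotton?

2.5

At the optimum: dye uses 160 of 166 (slack = 6); labor uses 128 of 128 (binding); cotton uses 167 of 167 (binding).
Since dye is not tight, its dual is 0.
From A_Bᵀ y = c: 4·y_labor + 1·y_cotton = 14.5; 4·y_labor + 6·y_cotton = 27.
→ y_labor = 3 and y_cotton = 2.5.
Shadow price of cotton = 2.5.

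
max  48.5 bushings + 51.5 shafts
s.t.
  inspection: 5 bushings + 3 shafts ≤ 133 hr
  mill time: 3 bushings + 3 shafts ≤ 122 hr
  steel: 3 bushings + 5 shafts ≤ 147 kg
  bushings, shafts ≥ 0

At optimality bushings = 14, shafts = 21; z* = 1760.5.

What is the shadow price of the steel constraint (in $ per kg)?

Binding: inspection and steel. Non-binding: mill time (17 unused).
Since mill time is not tight, its dual is 0.
From A_Bᵀ y = c: 5·y_inspection + 3·y_steel = 48.5; 3·y_inspection + 5·y_steel = 51.5.
This yields shadow prices y_inspection = 5.5, y_steel = 7.
Shadow price of steel = 7.

7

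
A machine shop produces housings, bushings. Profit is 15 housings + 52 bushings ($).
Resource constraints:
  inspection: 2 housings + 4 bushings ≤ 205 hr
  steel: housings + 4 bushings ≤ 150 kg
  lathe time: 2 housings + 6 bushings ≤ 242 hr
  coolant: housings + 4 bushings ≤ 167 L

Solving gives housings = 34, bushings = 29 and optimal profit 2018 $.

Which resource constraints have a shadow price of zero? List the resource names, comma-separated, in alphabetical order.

coolant, inspection

inspection: 184/205 (slack 21)
steel: 150/150 (binding)
lathe time: 242/242 (binding)
coolant: 150/167 (slack 17)
By complementary slackness, a constraint with positive slack has shadow price 0 → coolant, inspection.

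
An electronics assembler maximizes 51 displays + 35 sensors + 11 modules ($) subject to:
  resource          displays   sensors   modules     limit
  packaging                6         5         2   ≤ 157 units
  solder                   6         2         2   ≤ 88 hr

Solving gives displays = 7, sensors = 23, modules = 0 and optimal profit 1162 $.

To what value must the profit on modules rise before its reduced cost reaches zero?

17

Both packaging and solder are binding at x*.
The binding rows give the dual system: 6·y_packaging + 6·y_solder = 51 and 5·y_packaging + 2·y_solder = 35.
Solving: y_packaging = 6, y_solder = 2.5.
modules enters the basis when its profit ≥ yᵀa₃ = 6·2 + 2.5·2 = 17.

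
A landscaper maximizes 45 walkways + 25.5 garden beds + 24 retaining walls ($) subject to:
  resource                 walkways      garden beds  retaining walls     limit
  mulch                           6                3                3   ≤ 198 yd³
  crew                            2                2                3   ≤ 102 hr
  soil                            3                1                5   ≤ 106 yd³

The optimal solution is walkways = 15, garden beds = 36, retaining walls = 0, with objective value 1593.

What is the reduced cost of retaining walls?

At the optimum: mulch uses 198 of 198 (binding); crew uses 102 of 102 (binding); soil uses 81 of 106 (slack = 25).
Slack constraints have shadow price 0 (complementary slackness).
From A_Bᵀ y = c: 6·y_mulch + 2·y_crew = 45; 3·y_mulch + 2·y_crew = 25.5.
→ y_mulch = 6.5 and y_crew = 3.
Reduced cost of retaining walls: c₃ − yᵀa₃ = 24 − (6.5·3 + 3·3) = 24 − 28.5 = -4.5.

-4.5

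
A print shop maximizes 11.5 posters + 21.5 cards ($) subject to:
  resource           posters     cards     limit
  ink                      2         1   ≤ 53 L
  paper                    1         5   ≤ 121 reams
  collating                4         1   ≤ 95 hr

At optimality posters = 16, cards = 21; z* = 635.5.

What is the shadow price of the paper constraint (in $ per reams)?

3.5

Binding: ink and paper. Non-binding: collating (10 unused).
Slack constraints have shadow price 0 (complementary slackness).
Dual feasibility on the basic columns requires 2·y_ink + 1·y_paper = 11.5, 1·y_ink + 5·y_paper = 21.5.
Solving: y_ink = 4, y_paper = 3.5.
Shadow price of paper = 3.5.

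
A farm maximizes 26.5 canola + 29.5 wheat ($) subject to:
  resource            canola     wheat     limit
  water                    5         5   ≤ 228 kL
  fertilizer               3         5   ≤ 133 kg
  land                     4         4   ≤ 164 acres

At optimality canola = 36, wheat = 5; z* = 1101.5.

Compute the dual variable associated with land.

Binding: fertilizer and land. Non-binding: water (23 unused).
By complementary slackness, y = 0 for the non-binding constraint.
The binding rows give the dual system: 3·y_fertilizer + 4·y_land = 26.5 and 5·y_fertilizer + 4·y_land = 29.5.
→ y_fertilizer = 1.5 and y_land = 5.5.
Shadow price of land = 5.5.

5.5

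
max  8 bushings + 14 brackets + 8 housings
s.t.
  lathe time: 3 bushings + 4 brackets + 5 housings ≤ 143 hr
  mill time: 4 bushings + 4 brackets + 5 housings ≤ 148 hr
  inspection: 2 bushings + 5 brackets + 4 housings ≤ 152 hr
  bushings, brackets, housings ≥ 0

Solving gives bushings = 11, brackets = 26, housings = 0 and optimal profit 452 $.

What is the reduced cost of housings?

Binding: mill time and inspection. Non-binding: lathe time (6 unused).
Slack constraints have shadow price 0 (complementary slackness).
The binding rows give the dual system: 4·y_mill time + 2·y_inspection = 8 and 4·y_mill time + 5·y_inspection = 14.
Solving: y_mill time = 1, y_inspection = 2.
Reduced cost of housings: c₃ − yᵀa₃ = 8 − (1·5 + 2·4) = 8 − 13 = -5.

-5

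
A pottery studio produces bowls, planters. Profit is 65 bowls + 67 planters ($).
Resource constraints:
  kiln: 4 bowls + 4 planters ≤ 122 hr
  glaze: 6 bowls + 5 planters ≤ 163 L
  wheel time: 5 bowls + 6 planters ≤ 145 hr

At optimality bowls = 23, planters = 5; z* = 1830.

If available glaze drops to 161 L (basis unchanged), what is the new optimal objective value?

1820

At the optimum: kiln uses 112 of 122 (slack = 10); glaze uses 163 of 163 (binding); wheel time uses 145 of 145 (binding).
By complementary slackness, y = 0 for the non-binding constraint.
From A_Bᵀ y = c: 6·y_glaze + 5·y_wheel time = 65; 5·y_glaze + 6·y_wheel time = 67.
→ y_glaze = 5 and y_wheel time = 7.
Δz = y_glaze·Δb = 5 × (-2) = -10, so new z* = 1830 − 10 = 1820.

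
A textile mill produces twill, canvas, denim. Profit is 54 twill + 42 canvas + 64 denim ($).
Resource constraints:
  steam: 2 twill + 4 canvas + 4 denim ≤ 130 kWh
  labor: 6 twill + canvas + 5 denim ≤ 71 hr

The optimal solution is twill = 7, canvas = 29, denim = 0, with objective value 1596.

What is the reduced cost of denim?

-2

At the optimum: steam uses 130 of 130 (binding); labor uses 71 of 71 (binding).
Dual feasibility on the basic columns requires 2·y_steam + 6·y_labor = 54, 4·y_steam + 1·y_labor = 42.
Solving: y_steam = 9, y_labor = 6.
Reduced cost of denim: c₃ − yᵀa₃ = 64 − (9·4 + 6·5) = 64 − 66 = -2.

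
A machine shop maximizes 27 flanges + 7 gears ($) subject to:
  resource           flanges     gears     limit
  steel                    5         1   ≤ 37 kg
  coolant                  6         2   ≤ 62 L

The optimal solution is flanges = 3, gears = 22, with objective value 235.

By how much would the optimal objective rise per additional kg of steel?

Both steel and coolant are binding at x*.
From A_Bᵀ y = c: 5·y_steel + 6·y_coolant = 27; 1·y_steel + 2·y_coolant = 7.
This yields shadow prices y_steel = 3, y_coolant = 2.
Shadow price of steel = 3.

3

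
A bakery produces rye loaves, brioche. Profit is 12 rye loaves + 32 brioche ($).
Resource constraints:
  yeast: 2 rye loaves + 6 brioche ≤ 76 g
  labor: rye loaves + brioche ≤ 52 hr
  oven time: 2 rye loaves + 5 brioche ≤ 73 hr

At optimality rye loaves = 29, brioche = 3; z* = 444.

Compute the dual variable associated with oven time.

At the optimum: yeast uses 76 of 76 (binding); labor uses 32 of 52 (slack = 20); oven time uses 73 of 73 (binding).
By complementary slackness, y = 0 for the non-binding constraint.
From A_Bᵀ y = c: 2·y_yeast + 2·y_oven time = 12; 6·y_yeast + 5·y_oven time = 32.
Solving: y_yeast = 2, y_oven time = 4.
Shadow price of oven time = 4.

4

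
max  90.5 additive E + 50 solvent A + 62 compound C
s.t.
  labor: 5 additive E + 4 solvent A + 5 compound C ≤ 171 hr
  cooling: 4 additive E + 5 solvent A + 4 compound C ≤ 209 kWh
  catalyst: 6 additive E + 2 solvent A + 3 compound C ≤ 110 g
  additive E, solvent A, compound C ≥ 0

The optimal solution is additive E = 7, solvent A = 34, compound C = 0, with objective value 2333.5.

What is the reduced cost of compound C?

Check each constraint at x*: labor 171/171 (tight); cooling 198/209 (slack 11); catalyst 110/110 (tight).
Since cooling is not tight, its dual is 0.
From A_Bᵀ y = c: 5·y_labor + 6·y_catalyst = 90.5; 4·y_labor + 2·y_catalyst = 50.
→ y_labor = 8.5 and y_catalyst = 8.
Reduced cost of compound C: c₃ − yᵀa₃ = 62 − (8.5·5 + 8·3) = 62 − 66.5 = -4.5.

-4.5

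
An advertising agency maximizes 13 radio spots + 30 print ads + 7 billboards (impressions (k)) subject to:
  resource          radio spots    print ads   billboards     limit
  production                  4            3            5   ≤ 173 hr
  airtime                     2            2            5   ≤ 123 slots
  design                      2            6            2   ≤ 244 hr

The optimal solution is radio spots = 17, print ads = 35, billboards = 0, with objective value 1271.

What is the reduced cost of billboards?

-7

Binding: production and design. Non-binding: airtime (19 unused).
Slack constraints have shadow price 0 (complementary slackness).
From A_Bᵀ y = c: 4·y_production + 2·y_design = 13; 3·y_production + 6·y_design = 30.
This yields shadow prices y_production = 1, y_design = 4.5.
Reduced cost of billboards: c₃ − yᵀa₃ = 7 − (1·5 + 4.5·2) = 7 − 14 = -7.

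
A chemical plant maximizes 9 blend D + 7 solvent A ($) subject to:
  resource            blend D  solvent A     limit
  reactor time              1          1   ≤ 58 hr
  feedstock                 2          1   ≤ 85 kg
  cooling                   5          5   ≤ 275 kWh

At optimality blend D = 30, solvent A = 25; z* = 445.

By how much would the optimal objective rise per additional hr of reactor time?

At the optimum: reactor time uses 55 of 58 (slack = 3); feedstock uses 85 of 85 (binding); cooling uses 275 of 275 (binding).
By complementary slackness, y = 0 for the non-binding constraint.
Dual feasibility on the basic columns requires 2·y_feedstock + 5·y_cooling = 9, 1·y_feedstock + 5·y_cooling = 7.
This yields shadow prices y_feedstock = 2, y_cooling = 1.
Shadow price of reactor time = 0.

0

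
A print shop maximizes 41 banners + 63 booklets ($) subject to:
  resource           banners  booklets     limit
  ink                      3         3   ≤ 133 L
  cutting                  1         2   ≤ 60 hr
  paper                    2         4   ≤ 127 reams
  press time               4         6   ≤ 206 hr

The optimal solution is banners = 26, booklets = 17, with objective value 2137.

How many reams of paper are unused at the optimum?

paper used = 2·26 + 4·17 = 120; slack = 127 − 120 = 7.

7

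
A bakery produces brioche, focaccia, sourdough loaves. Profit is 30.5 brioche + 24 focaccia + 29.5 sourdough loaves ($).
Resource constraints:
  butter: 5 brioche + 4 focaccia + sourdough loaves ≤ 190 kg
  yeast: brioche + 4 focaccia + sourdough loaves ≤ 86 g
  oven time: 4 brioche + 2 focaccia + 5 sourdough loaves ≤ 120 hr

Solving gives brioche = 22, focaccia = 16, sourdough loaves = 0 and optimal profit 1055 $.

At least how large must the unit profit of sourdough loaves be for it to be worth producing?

Check each constraint at x*: butter 174/190 (slack 16); yeast 86/86 (tight); oven time 120/120 (tight).
By complementary slackness, y = 0 for the non-binding constraint.
The binding rows give the dual system: 1·y_yeast + 4·y_oven time = 30.5 and 4·y_yeast + 2·y_oven time = 24.
This yields shadow prices y_yeast = 2.5, y_oven time = 7.
sourdough loaves enters the basis when its profit ≥ yᵀa₃ = 2.5·1 + 7·5 = 37.5.

37.5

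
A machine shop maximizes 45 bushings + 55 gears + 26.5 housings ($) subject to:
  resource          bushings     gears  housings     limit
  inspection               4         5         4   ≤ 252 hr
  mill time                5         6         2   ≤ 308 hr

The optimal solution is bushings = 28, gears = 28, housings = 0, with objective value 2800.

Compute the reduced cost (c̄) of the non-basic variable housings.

Check each constraint at x*: inspection 252/252 (tight); mill time 308/308 (tight).
Dual feasibility on the basic columns requires 4·y_inspection + 5·y_mill time = 45, 5·y_inspection + 6·y_mill time = 55.
Solving: y_inspection = 5, y_mill time = 5.
Reduced cost of housings: c₃ − yᵀa₃ = 26.5 − (5·4 + 5·2) = 26.5 − 30 = -3.5.

-3.5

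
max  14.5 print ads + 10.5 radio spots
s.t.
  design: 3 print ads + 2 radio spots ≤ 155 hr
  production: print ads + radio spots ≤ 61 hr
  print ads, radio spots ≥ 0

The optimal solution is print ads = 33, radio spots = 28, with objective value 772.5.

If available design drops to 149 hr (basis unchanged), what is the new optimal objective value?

748.5

Both design and production are binding at x*.
Dual feasibility on the basic columns requires 3·y_design + 1·y_production = 14.5, 2·y_design + 1·y_production = 10.5.
This yields shadow prices y_design = 4, y_production = 2.5.
Δz = y_design·Δb = 4 × (-6) = -24, so new z* = 772.5 − 24 = 748.5.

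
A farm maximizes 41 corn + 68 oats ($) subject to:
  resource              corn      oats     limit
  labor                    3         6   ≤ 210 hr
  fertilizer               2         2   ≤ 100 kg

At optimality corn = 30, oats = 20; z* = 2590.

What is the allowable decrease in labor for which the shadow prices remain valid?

60

Binding constraints: labor, fertilizer. The basis is B = [[3,6],[2,2]] with det -6.
Per unit decrease in labor, x* moves by d = (0.3333, -0.3333).
The basis stays optimal until oats reaches 0; allowable decrease = 60 hr.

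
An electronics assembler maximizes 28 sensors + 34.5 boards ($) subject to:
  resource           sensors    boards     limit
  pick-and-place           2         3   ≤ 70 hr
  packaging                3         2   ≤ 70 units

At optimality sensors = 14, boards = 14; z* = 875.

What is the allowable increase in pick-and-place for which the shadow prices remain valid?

35

Binding constraints: pick-and-place, packaging. The basis is B = [[2,3],[3,2]] with det -5.
Per unit increase in pick-and-place, x* moves by d = (-0.4, 0.6).
The basis stays optimal until sensors reaches 0; allowable increase = 35 hr.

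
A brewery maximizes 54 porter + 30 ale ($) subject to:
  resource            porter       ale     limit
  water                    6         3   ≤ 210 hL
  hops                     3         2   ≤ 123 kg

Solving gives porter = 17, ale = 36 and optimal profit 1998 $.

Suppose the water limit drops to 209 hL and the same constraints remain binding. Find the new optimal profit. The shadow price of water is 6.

1992

Δb = -1, so new z* = 1998 + (6)·(-1) = 1998 − 6 = 1992.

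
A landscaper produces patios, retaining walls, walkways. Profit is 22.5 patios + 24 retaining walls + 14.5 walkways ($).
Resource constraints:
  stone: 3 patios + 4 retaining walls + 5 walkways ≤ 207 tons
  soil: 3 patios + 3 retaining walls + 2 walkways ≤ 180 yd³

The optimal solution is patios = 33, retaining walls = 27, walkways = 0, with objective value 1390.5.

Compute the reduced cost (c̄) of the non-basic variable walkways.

-5

At the optimum: stone uses 207 of 207 (binding); soil uses 180 of 180 (binding).
Dual feasibility on the basic columns requires 3·y_stone + 3·y_soil = 22.5, 4·y_stone + 3·y_soil = 24.
Solving: y_stone = 1.5, y_soil = 6.
Reduced cost of walkways: c₃ − yᵀa₃ = 14.5 − (1.5·5 + 6·2) = 14.5 − 19.5 = -5.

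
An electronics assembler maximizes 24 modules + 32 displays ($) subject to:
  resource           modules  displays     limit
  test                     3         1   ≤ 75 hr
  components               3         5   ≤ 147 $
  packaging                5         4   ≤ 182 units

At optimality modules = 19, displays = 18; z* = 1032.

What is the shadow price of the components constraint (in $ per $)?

6

At the optimum: test uses 75 of 75 (binding); components uses 147 of 147 (binding); packaging uses 167 of 182 (slack = 15).
By complementary slackness, y = 0 for the non-binding constraint.
Dual feasibility on the basic columns requires 3·y_test + 3·y_components = 24, 1·y_test + 5·y_components = 32.
This yields shadow prices y_test = 2, y_components = 6.
Shadow price of components = 6.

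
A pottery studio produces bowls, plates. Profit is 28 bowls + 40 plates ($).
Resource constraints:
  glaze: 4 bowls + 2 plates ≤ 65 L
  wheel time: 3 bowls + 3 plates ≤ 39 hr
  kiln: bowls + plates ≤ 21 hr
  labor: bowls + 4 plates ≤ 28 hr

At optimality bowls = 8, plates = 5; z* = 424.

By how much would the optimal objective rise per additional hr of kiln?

0

Check each constraint at x*: glaze 42/65 (slack 23); wheel time 39/39 (tight); kiln 13/21 (slack 8); labor 28/28 (tight).
Slack constraints have shadow price 0 (complementary slackness).
From A_Bᵀ y = c: 3·y_wheel time + 1·y_labor = 28; 3·y_wheel time + 4·y_labor = 40.
This yields shadow prices y_wheel time = 8, y_labor = 4.
Shadow price of kiln = 0.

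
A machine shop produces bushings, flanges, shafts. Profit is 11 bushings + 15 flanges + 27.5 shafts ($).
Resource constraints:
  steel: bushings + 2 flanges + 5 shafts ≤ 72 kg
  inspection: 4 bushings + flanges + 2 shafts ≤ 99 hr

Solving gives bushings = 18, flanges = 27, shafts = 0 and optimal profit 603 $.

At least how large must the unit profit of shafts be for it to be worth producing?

37

At the optimum: steel uses 72 of 72 (binding); inspection uses 99 of 99 (binding).
The binding rows give the dual system: 1·y_steel + 4·y_inspection = 11 and 2·y_steel + 1·y_inspection = 15.
This yields shadow prices y_steel = 7, y_inspection = 1.
shafts enters the basis when its profit ≥ yᵀa₃ = 7·5 + 1·2 = 37.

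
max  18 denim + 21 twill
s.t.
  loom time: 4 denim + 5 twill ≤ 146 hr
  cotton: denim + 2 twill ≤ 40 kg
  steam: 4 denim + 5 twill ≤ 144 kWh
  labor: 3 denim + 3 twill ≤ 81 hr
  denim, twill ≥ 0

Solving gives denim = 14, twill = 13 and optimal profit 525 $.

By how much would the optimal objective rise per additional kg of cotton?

At the optimum: loom time uses 121 of 146 (slack = 25); cotton uses 40 of 40 (binding); steam uses 121 of 144 (slack = 23); labor uses 81 of 81 (binding).
Since loom time, steam are not tight, their duals are 0.
The binding rows give the dual system: 1·y_cotton + 3·y_labor = 18 and 2·y_cotton + 3·y_labor = 21.
Solving: y_cotton = 3, y_labor = 5.
Shadow price of cotton = 3.

3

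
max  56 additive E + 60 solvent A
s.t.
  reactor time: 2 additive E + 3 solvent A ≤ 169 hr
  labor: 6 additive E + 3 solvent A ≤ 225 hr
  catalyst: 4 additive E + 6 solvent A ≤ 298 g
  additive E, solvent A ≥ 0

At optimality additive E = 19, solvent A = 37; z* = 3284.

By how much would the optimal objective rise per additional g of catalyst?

At the optimum: reactor time uses 149 of 169 (slack = 20); labor uses 225 of 225 (binding); catalyst uses 298 of 298 (binding).
Slack constraints have shadow price 0 (complementary slackness).
Dual feasibility on the basic columns requires 6·y_labor + 4·y_catalyst = 56, 3·y_labor + 6·y_catalyst = 60.
This yields shadow prices y_labor = 4, y_catalyst = 8.
Shadow price of catalyst = 8.

8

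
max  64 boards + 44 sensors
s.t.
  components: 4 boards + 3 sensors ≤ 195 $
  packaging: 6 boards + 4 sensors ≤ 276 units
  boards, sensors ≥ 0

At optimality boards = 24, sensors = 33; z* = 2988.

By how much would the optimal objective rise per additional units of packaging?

8

At the optimum: components uses 195 of 195 (binding); packaging uses 276 of 276 (binding).
Dual feasibility on the basic columns requires 4·y_components + 6·y_packaging = 64, 3·y_components + 4·y_packaging = 44.
Solving: y_components = 4, y_packaging = 8.
Shadow price of packaging = 8.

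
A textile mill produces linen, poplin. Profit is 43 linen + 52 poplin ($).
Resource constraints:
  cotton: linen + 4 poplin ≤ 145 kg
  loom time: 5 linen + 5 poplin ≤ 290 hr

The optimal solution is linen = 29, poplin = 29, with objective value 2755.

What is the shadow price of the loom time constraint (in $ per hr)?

8

Check each constraint at x*: cotton 145/145 (tight); loom time 290/290 (tight).
Dual feasibility on the basic columns requires 1·y_cotton + 5·y_loom time = 43, 4·y_cotton + 5·y_loom time = 52.
This yields shadow prices y_cotton = 3, y_loom time = 8.
Shadow price of loom time = 8.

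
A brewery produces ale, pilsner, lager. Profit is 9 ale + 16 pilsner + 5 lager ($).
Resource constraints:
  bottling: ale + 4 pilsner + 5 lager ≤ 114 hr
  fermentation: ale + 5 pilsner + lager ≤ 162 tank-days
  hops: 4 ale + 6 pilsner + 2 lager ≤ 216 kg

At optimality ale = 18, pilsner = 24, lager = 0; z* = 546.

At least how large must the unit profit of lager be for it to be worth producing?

9

At the optimum: bottling uses 114 of 114 (binding); fermentation uses 138 of 162 (slack = 24); hops uses 216 of 216 (binding).
Slack constraints have shadow price 0 (complementary slackness).
From A_Bᵀ y = c: 1·y_bottling + 4·y_hops = 9; 4·y_bottling + 6·y_hops = 16.
Solving: y_bottling = 1, y_hops = 2.
lager enters the basis when its profit ≥ yᵀa₃ = 1·5 + 2·2 = 9.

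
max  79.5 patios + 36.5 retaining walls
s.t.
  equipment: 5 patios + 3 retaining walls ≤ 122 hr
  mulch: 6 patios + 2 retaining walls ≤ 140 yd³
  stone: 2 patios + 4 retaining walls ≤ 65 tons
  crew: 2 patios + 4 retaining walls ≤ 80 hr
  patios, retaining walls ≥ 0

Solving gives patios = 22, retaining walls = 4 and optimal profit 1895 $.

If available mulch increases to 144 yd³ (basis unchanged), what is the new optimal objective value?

1923

Check each constraint at x*: equipment 122/122 (tight); mulch 140/140 (tight); stone 60/65 (slack 5); crew 60/80 (slack 20).
Slack constraints have shadow price 0 (complementary slackness).
The binding rows give the dual system: 5·y_equipment + 6·y_mulch = 79.5 and 3·y_equipment + 2·y_mulch = 36.5.
Solving: y_equipment = 7.5, y_mulch = 7.
Δz = y_mulch·Δb = 7 × (4) = 28, so new z* = 1895 + 28 = 1923.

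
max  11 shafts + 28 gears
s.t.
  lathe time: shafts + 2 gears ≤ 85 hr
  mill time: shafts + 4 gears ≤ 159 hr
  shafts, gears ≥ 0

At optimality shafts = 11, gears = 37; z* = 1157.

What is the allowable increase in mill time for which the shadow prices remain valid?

Binding constraints: lathe time, mill time. The basis is B = [[1,2],[1,4]] with det 2.
Per unit increase in mill time, x* moves by d = (-1, 0.5).
The basis stays optimal until shafts reaches 0; allowable increase = 11 hr.

11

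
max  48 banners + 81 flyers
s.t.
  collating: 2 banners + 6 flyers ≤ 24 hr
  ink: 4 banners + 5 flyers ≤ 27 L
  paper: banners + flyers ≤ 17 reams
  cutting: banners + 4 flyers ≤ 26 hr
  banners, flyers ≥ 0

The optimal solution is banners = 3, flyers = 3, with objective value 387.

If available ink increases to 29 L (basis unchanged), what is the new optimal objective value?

405

Check each constraint at x*: collating 24/24 (tight); ink 27/27 (tight); paper 6/17 (slack 11); cutting 15/26 (slack 11).
By complementary slackness, y = 0 for the non-binding constraints.
Dual feasibility on the basic columns requires 2·y_collating + 4·y_ink = 48, 6·y_collating + 5·y_ink = 81.
Solving: y_collating = 6, y_ink = 9.
Δz = y_ink·Δb = 9 × (2) = 18, so new z* = 387 + 18 = 405.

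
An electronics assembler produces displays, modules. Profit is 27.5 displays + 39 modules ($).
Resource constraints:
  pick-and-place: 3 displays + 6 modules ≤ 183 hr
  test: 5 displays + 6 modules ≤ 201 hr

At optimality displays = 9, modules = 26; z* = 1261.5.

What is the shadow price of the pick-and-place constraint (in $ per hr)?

Check each constraint at x*: pick-and-place 183/183 (tight); test 201/201 (tight).
From A_Bᵀ y = c: 3·y_pick-and-place + 5·y_test = 27.5; 6·y_pick-and-place + 6·y_test = 39.
This yields shadow prices y_pick-and-place = 2.5, y_test = 4.
Shadow price of pick-and-place = 2.5.

2.5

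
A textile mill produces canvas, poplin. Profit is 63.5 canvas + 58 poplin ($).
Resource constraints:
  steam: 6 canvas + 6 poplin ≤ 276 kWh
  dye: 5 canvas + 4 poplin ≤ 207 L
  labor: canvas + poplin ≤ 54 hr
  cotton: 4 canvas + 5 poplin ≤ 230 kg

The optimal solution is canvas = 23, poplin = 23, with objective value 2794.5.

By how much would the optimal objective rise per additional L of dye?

5.5

Check each constraint at x*: steam 276/276 (tight); dye 207/207 (tight); labor 46/54 (slack 8); cotton 207/230 (slack 23).
By complementary slackness, y = 0 for the non-binding constraints.
The binding rows give the dual system: 6·y_steam + 5·y_dye = 63.5 and 6·y_steam + 4·y_dye = 58.
Solving: y_steam = 6, y_dye = 5.5.
Shadow price of dye = 5.5.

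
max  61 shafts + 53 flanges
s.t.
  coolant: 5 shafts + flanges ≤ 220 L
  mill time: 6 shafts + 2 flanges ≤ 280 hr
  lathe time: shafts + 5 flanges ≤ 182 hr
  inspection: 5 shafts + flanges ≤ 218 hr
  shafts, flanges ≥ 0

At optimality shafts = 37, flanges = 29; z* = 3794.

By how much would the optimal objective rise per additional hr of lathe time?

7

Binding: mill time and lathe time. Non-binding: coolant (6 unused), inspection (4 unused).
Slack constraints have shadow price 0 (complementary slackness).
The binding rows give the dual system: 6·y_mill time + 1·y_lathe time = 61 and 2·y_mill time + 5·y_lathe time = 53.
Solving: y_mill time = 9, y_lathe time = 7.
Shadow price of lathe time = 7.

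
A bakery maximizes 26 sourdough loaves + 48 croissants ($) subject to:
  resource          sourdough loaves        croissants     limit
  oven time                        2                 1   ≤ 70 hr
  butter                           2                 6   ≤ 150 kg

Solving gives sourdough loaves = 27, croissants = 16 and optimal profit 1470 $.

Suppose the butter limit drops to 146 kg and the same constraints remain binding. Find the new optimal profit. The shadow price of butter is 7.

1442

Δb = -4, so new z* = 1470 + (7)·(-4) = 1470 − 28 = 1442.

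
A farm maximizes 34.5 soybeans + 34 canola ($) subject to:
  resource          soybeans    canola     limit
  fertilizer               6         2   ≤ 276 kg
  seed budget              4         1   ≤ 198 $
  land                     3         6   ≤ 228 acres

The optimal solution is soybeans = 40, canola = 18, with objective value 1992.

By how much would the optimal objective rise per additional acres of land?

4.5

Binding: fertilizer and land. Non-binding: seed budget (20 unused).
By complementary slackness, y = 0 for the non-binding constraint.
The binding rows give the dual system: 6·y_fertilizer + 3·y_land = 34.5 and 2·y_fertilizer + 6·y_land = 34.
→ y_fertilizer = 3.5 and y_land = 4.5.
Shadow price of land = 4.5.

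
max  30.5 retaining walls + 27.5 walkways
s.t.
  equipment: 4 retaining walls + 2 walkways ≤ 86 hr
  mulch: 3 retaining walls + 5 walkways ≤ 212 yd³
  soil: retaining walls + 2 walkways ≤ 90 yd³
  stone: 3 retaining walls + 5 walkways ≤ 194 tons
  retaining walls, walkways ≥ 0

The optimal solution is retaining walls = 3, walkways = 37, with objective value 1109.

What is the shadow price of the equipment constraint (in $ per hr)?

5

Binding: equipment and stone. Non-binding: mulch (18 unused), soil (13 unused).
Since mulch, soil are not tight, their duals are 0.
Dual feasibility on the basic columns requires 4·y_equipment + 3·y_stone = 30.5, 2·y_equipment + 5·y_stone = 27.5.
→ y_equipment = 5 and y_stone = 3.5.
Shadow price of equipment = 5.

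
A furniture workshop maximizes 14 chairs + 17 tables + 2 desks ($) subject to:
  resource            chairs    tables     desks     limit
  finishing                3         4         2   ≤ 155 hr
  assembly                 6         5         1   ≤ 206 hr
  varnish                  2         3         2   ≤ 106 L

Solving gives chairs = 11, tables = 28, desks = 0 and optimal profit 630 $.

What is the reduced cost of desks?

-7

Binding: assembly and varnish. Non-binding: finishing (10 unused).
Since finishing is not tight, its dual is 0.
The binding rows give the dual system: 6·y_assembly + 2·y_varnish = 14 and 5·y_assembly + 3·y_varnish = 17.
This yields shadow prices y_assembly = 1, y_varnish = 4.
Reduced cost of desks: c₃ − yᵀa₃ = 2 − (1·1 + 4·2) = 2 − 9 = -7.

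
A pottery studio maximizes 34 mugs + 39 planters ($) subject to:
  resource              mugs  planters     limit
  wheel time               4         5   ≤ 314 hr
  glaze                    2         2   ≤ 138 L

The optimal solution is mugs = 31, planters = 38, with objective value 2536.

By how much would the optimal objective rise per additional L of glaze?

7

Both wheel time and glaze are binding at x*.
The binding rows give the dual system: 4·y_wheel time + 2·y_glaze = 34 and 5·y_wheel time + 2·y_glaze = 39.
Solving: y_wheel time = 5, y_glaze = 7.
Shadow price of glaze = 7.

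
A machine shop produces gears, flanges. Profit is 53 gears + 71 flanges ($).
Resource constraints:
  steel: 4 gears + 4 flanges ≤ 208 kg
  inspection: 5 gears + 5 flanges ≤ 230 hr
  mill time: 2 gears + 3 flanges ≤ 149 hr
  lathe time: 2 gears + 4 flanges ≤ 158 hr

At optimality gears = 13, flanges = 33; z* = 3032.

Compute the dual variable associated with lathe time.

Check each constraint at x*: steel 184/208 (slack 24); inspection 230/230 (tight); mill time 125/149 (slack 24); lathe time 158/158 (tight).
Slack constraints have shadow price 0 (complementary slackness).
The binding rows give the dual system: 5·y_inspection + 2·y_lathe time = 53 and 5·y_inspection + 4·y_lathe time = 71.
This yields shadow prices y_inspection = 7, y_lathe time = 9.
Shadow price of lathe time = 9.

9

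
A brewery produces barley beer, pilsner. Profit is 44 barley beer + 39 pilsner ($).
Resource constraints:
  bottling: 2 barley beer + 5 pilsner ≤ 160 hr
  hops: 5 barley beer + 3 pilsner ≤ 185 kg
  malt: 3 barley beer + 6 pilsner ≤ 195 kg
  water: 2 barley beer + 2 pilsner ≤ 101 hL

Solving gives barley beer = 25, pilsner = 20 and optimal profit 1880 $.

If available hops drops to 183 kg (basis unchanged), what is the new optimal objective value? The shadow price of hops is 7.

Δb = -2, so new z* = 1880 + (7)·(-2) = 1880 − 14 = 1866.

1866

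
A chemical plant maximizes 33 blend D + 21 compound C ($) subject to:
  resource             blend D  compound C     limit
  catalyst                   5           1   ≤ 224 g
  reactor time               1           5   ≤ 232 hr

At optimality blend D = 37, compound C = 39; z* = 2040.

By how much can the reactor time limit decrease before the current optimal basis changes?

187.2

Binding constraints: catalyst, reactor time. The basis is B = [[5,1],[1,5]] with det 24.
Per unit decrease in reactor time, x* moves by d = (0.0417, -0.2083).
The basis stays optimal until compound C reaches 0; allowable decrease = 187.2 hr.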